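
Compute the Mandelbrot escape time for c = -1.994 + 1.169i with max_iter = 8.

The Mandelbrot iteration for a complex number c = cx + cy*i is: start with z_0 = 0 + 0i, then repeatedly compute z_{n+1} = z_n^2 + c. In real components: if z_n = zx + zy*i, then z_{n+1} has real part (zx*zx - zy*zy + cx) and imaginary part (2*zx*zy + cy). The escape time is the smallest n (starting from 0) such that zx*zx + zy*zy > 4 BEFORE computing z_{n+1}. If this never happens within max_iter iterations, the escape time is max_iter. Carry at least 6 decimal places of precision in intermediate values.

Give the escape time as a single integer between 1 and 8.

z_0 = 0 + 0i, c = -1.9940 + 1.1690i
Iter 1: z = -1.9940 + 1.1690i, |z|^2 = 5.3426
Escaped at iteration 1

Answer: 1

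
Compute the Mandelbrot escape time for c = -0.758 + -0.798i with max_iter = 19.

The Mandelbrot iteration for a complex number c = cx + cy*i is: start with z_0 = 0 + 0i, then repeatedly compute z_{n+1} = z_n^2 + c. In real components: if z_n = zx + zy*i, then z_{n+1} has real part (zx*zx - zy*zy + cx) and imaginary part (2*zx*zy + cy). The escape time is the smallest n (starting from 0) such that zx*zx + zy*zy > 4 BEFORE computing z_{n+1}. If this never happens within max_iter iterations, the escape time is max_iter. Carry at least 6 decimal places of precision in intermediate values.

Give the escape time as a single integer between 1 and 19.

z_0 = 0 + 0i, c = -0.7580 + -0.7980i
Iter 1: z = -0.7580 + -0.7980i, |z|^2 = 1.2114
Iter 2: z = -0.8202 + 0.4118i, |z|^2 = 0.8423
Iter 3: z = -0.2548 + -1.4735i, |z|^2 = 2.2361
Iter 4: z = -2.8643 + -0.0472i, |z|^2 = 8.2064
Escaped at iteration 4

Answer: 4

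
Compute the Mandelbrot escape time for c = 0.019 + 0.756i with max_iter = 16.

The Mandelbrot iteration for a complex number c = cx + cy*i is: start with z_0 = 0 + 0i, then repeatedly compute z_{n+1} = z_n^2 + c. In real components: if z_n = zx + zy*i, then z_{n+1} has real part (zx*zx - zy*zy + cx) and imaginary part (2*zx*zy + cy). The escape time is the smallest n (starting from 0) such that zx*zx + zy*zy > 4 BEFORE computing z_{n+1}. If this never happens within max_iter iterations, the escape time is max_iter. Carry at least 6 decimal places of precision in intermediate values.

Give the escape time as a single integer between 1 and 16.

z_0 = 0 + 0i, c = 0.0190 + 0.7560i
Iter 1: z = 0.0190 + 0.7560i, |z|^2 = 0.5719
Iter 2: z = -0.5522 + 0.7847i, |z|^2 = 0.9207
Iter 3: z = -0.2919 + -0.1106i, |z|^2 = 0.0974
Iter 4: z = 0.0920 + 0.8206i, |z|^2 = 0.6818
Iter 5: z = -0.6459 + 0.9069i, |z|^2 = 1.2397
Iter 6: z = -0.3864 + -0.4156i, |z|^2 = 0.3220
Iter 7: z = -0.0044 + 1.0771i, |z|^2 = 1.1602
Iter 8: z = -1.1412 + 0.7465i, |z|^2 = 1.8595
Iter 9: z = 0.7640 + -0.9477i, |z|^2 = 1.4819
Iter 10: z = -0.2955 + -0.6921i, |z|^2 = 0.5664
Iter 11: z = -0.3727 + 1.1651i, |z|^2 = 1.4963
Iter 12: z = -1.1995 + -0.1125i, |z|^2 = 1.4515
Iter 13: z = 1.4452 + 1.0258i, |z|^2 = 3.1409
Iter 14: z = 1.0554 + 3.7210i, |z|^2 = 14.9596
Escaped at iteration 14

Answer: 14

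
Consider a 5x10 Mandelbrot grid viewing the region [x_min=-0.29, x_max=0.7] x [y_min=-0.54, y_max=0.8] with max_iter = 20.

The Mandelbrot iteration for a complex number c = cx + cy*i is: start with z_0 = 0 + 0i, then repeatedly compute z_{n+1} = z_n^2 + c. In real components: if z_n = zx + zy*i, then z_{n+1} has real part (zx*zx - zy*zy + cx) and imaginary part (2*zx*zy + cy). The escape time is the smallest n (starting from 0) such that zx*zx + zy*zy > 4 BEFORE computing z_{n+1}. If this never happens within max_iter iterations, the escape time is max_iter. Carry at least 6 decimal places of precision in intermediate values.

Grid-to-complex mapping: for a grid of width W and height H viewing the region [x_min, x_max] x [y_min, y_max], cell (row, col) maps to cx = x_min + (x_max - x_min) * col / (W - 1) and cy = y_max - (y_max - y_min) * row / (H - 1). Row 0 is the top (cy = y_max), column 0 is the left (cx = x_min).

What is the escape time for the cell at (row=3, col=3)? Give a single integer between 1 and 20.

Answer: 20

Derivation:
z_0 = 0 + 0i, c = 0.4525 + 0.3533i
Iter 1: z = 0.4525 + 0.3533i, |z|^2 = 0.3296
Iter 2: z = 0.5324 + 0.6731i, |z|^2 = 0.7365
Iter 3: z = 0.2829 + 1.0701i, |z|^2 = 1.2251
Iter 4: z = -0.6125 + 0.9588i, |z|^2 = 1.2944
Iter 5: z = -0.0916 + -0.8212i, |z|^2 = 0.6827
Iter 6: z = -0.2135 + 0.5037i, |z|^2 = 0.2993
Iter 7: z = 0.2443 + 0.1383i, |z|^2 = 0.0788
Iter 8: z = 0.4931 + 0.4209i, |z|^2 = 0.4203
Iter 9: z = 0.5185 + 0.7684i, |z|^2 = 0.8592
Iter 10: z = 0.1309 + 1.1501i, |z|^2 = 1.3398
Iter 11: z = -0.8531 + 0.6543i, |z|^2 = 1.1559
Iter 12: z = 0.7521 + -0.7631i, |z|^2 = 1.1480
Iter 13: z = 0.4358 + -0.7945i, |z|^2 = 0.8212
Iter 14: z = 0.0112 + -0.3392i, |z|^2 = 0.1152
Iter 15: z = 0.3376 + 0.3457i, |z|^2 = 0.2335
Iter 16: z = 0.4469 + 0.5868i, |z|^2 = 0.5440
Iter 17: z = 0.3080 + 0.8778i, |z|^2 = 0.8654
Iter 18: z = -0.2232 + 0.8940i, |z|^2 = 0.8490
Iter 19: z = -0.2969 + -0.0458i, |z|^2 = 0.0902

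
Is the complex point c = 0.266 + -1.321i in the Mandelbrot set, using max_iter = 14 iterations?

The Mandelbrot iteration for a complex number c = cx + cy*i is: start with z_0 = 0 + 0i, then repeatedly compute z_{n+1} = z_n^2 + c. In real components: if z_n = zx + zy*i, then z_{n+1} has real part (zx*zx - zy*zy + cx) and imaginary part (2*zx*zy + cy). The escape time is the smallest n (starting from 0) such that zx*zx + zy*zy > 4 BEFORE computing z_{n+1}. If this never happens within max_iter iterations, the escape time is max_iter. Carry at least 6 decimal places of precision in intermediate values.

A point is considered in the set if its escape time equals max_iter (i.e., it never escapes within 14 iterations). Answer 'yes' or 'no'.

z_0 = 0 + 0i, c = 0.2660 + -1.3210i
Iter 1: z = 0.2660 + -1.3210i, |z|^2 = 1.8158
Iter 2: z = -1.4083 + -2.0238i, |z|^2 = 6.0789
Escaped at iteration 2

Answer: no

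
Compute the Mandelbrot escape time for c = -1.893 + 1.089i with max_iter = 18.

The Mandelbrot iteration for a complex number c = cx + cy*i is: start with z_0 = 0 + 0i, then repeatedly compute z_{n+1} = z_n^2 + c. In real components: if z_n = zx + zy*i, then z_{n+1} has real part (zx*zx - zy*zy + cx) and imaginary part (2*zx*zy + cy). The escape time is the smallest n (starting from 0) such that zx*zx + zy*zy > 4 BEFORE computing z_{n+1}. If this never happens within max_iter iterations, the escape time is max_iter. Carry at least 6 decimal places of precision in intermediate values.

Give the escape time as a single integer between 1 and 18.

z_0 = 0 + 0i, c = -1.8930 + 1.0890i
Iter 1: z = -1.8930 + 1.0890i, |z|^2 = 4.7694
Escaped at iteration 1

Answer: 1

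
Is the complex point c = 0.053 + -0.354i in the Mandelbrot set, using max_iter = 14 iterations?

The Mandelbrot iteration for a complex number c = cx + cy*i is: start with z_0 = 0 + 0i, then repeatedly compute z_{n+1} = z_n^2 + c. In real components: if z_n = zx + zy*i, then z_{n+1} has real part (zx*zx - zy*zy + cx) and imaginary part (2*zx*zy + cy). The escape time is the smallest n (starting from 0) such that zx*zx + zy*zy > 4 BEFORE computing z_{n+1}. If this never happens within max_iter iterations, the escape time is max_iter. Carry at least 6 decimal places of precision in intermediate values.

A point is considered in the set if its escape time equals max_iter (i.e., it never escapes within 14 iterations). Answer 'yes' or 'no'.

z_0 = 0 + 0i, c = 0.0530 + -0.3540i
Iter 1: z = 0.0530 + -0.3540i, |z|^2 = 0.1281
Iter 2: z = -0.0695 + -0.3915i, |z|^2 = 0.1581
Iter 3: z = -0.0955 + -0.2996i, |z|^2 = 0.0989
Iter 4: z = -0.0276 + -0.2968i, |z|^2 = 0.0889
Iter 5: z = -0.0343 + -0.3376i, |z|^2 = 0.1152
Iter 6: z = -0.0598 + -0.3308i, |z|^2 = 0.1130
Iter 7: z = -0.0529 + -0.3144i, |z|^2 = 0.1017
Iter 8: z = -0.0431 + -0.3208i, |z|^2 = 0.1047
Iter 9: z = -0.0480 + -0.3264i, |z|^2 = 0.1088
Iter 10: z = -0.0512 + -0.3227i, |z|^2 = 0.1067
Iter 11: z = -0.0485 + -0.3210i, |z|^2 = 0.1054
Iter 12: z = -0.0477 + -0.3229i, |z|^2 = 0.1065
Iter 13: z = -0.0490 + -0.3232i, |z|^2 = 0.1069
Did not escape in 14 iterations → in set

Answer: yes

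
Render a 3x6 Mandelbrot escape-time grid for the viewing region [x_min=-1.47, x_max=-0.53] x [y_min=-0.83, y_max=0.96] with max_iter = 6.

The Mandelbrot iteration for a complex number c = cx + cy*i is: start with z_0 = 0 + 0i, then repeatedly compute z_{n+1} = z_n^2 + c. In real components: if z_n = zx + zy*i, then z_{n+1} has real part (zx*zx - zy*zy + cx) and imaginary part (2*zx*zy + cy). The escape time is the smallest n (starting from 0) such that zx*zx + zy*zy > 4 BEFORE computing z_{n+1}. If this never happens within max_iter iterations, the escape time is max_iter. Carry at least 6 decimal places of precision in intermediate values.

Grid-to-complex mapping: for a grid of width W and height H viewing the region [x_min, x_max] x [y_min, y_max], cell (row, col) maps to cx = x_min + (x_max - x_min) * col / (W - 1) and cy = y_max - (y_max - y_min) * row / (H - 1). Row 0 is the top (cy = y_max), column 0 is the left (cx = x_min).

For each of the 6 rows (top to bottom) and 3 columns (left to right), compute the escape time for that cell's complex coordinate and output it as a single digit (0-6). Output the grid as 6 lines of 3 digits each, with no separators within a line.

Answer: 334
346
566
666
356
335

Derivation:
(row=0, col=0): c = -1.4700 + 0.9600i → escape time 3
(row=0, col=1): c = -1.0000 + 0.9600i → escape time 3
(row=0, col=2): c = -0.5300 + 0.9600i → escape time 4
(row=1, col=0): c = -1.4700 + 0.6020i → escape time 3
(row=1, col=1): c = -1.0000 + 0.6020i → escape time 4
(row=1, col=2): c = -0.5300 + 0.6020i → escape time 6
(row=2, col=0): c = -1.4700 + 0.2440i → escape time 5
(row=2, col=1): c = -1.0000 + 0.2440i → escape time 6
(row=2, col=2): c = -0.5300 + 0.2440i → escape time 6
(row=3, col=0): c = -1.4700 + -0.1140i → escape time 6
(row=3, col=1): c = -1.0000 + -0.1140i → escape time 6
(row=3, col=2): c = -0.5300 + -0.1140i → escape time 6
(row=4, col=0): c = -1.4700 + -0.4720i → escape time 3
(row=4, col=1): c = -1.0000 + -0.4720i → escape time 5
(row=4, col=2): c = -0.5300 + -0.4720i → escape time 6
(row=5, col=0): c = -1.4700 + -0.8300i → escape time 3
(row=5, col=1): c = -1.0000 + -0.8300i → escape time 3
(row=5, col=2): c = -0.5300 + -0.8300i → escape time 5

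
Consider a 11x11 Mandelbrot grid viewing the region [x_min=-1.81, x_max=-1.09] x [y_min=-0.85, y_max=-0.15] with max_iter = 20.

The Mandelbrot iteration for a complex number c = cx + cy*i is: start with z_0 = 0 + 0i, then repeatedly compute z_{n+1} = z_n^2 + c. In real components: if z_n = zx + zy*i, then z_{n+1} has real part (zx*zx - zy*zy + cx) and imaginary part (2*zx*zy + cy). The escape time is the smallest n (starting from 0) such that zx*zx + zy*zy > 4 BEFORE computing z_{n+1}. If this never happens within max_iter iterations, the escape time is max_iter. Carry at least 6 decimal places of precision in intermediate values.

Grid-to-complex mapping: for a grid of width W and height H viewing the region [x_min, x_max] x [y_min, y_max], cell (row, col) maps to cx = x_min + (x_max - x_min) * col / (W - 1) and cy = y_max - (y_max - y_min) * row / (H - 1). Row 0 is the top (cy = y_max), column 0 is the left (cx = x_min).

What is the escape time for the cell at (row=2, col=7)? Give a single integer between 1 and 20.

z_0 = 0 + 0i, c = -1.3060 + -0.2900i
Iter 1: z = -1.3060 + -0.2900i, |z|^2 = 1.7897
Iter 2: z = 0.3155 + 0.4675i, |z|^2 = 0.3181
Iter 3: z = -1.4250 + 0.0050i, |z|^2 = 2.0306
Iter 4: z = 0.7245 + -0.3043i, |z|^2 = 0.6175
Iter 5: z = -0.8737 + -0.7309i, |z|^2 = 1.2975
Iter 6: z = -1.0770 + 0.9872i, |z|^2 = 2.1344
Iter 7: z = -1.1206 + -2.4163i, |z|^2 = 7.0943
Escaped at iteration 7

Answer: 7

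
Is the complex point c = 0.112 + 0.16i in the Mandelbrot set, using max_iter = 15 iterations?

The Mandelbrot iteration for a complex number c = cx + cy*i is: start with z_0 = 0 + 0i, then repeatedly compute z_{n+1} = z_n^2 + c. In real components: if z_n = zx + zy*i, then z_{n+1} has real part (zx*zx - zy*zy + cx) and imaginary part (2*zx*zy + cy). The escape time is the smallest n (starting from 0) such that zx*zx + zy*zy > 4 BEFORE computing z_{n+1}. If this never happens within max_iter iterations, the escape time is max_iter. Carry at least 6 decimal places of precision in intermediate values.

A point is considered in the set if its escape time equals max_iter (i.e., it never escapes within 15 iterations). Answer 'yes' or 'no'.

Answer: yes

Derivation:
z_0 = 0 + 0i, c = 0.1120 + 0.1600i
Iter 1: z = 0.1120 + 0.1600i, |z|^2 = 0.0381
Iter 2: z = 0.0989 + 0.1958i, |z|^2 = 0.0481
Iter 3: z = 0.0834 + 0.1988i, |z|^2 = 0.0465
Iter 4: z = 0.0795 + 0.1932i, |z|^2 = 0.0436
Iter 5: z = 0.0810 + 0.1907i, |z|^2 = 0.0429
Iter 6: z = 0.0822 + 0.1909i, |z|^2 = 0.0432
Iter 7: z = 0.0823 + 0.1914i, |z|^2 = 0.0434
Iter 8: z = 0.0821 + 0.1915i, |z|^2 = 0.0434
Iter 9: z = 0.0821 + 0.1915i, |z|^2 = 0.0434
Iter 10: z = 0.0821 + 0.1914i, |z|^2 = 0.0434
Iter 11: z = 0.0821 + 0.1914i, |z|^2 = 0.0434
Iter 12: z = 0.0821 + 0.1914i, |z|^2 = 0.0434
Iter 13: z = 0.0821 + 0.1914i, |z|^2 = 0.0434
Iter 14: z = 0.0821 + 0.1914i, |z|^2 = 0.0434
Did not escape in 15 iterations → in set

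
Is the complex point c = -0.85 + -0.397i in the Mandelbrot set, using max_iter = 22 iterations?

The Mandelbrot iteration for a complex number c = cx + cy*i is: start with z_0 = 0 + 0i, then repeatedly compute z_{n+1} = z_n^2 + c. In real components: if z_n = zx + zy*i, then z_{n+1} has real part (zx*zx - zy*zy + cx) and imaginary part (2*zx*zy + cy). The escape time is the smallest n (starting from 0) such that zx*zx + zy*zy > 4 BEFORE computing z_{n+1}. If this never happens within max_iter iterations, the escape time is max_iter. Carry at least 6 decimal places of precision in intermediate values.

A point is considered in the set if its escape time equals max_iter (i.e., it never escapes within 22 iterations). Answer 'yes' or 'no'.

Answer: no

Derivation:
z_0 = 0 + 0i, c = -0.8500 + -0.3970i
Iter 1: z = -0.8500 + -0.3970i, |z|^2 = 0.8801
Iter 2: z = -0.2851 + 0.2779i, |z|^2 = 0.1585
Iter 3: z = -0.8459 + -0.5555i, |z|^2 = 1.0242
Iter 4: z = -0.4429 + 0.5428i, |z|^2 = 0.4908
Iter 5: z = -0.9484 + -0.8778i, |z|^2 = 1.6701
Iter 6: z = -0.7210 + 1.2681i, |z|^2 = 2.1280
Iter 7: z = -1.9382 + -2.2257i, |z|^2 = 8.7103
Escaped at iteration 7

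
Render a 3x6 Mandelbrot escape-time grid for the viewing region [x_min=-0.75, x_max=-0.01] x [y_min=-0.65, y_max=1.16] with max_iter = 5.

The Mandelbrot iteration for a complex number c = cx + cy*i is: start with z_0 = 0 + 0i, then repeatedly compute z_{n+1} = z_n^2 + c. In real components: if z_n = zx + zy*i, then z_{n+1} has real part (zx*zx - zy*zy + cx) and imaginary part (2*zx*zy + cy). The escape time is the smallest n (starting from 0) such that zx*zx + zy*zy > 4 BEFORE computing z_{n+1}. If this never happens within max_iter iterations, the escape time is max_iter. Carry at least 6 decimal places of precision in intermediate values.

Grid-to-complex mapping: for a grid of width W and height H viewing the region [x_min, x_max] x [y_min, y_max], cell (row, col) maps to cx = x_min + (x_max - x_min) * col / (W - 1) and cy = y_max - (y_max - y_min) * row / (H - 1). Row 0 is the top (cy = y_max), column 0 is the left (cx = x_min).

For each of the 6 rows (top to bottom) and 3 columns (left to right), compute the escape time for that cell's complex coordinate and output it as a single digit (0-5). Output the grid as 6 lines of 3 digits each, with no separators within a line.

Answer: 334
455
555
555
555
555

Derivation:
(row=0, col=0): c = -0.7500 + 1.1600i → escape time 3
(row=0, col=1): c = -0.3800 + 1.1600i → escape time 3
(row=0, col=2): c = -0.0100 + 1.1600i → escape time 4
(row=1, col=0): c = -0.7500 + 0.7980i → escape time 4
(row=1, col=1): c = -0.3800 + 0.7980i → escape time 5
(row=1, col=2): c = -0.0100 + 0.7980i → escape time 5
(row=2, col=0): c = -0.7500 + 0.4360i → escape time 5
(row=2, col=1): c = -0.3800 + 0.4360i → escape time 5
(row=2, col=2): c = -0.0100 + 0.4360i → escape time 5
(row=3, col=0): c = -0.7500 + 0.0740i → escape time 5
(row=3, col=1): c = -0.3800 + 0.0740i → escape time 5
(row=3, col=2): c = -0.0100 + 0.0740i → escape time 5
(row=4, col=0): c = -0.7500 + -0.2880i → escape time 5
(row=4, col=1): c = -0.3800 + -0.2880i → escape time 5
(row=4, col=2): c = -0.0100 + -0.2880i → escape time 5
(row=5, col=0): c = -0.7500 + -0.6500i → escape time 5
(row=5, col=1): c = -0.3800 + -0.6500i → escape time 5
(row=5, col=2): c = -0.0100 + -0.6500i → escape time 5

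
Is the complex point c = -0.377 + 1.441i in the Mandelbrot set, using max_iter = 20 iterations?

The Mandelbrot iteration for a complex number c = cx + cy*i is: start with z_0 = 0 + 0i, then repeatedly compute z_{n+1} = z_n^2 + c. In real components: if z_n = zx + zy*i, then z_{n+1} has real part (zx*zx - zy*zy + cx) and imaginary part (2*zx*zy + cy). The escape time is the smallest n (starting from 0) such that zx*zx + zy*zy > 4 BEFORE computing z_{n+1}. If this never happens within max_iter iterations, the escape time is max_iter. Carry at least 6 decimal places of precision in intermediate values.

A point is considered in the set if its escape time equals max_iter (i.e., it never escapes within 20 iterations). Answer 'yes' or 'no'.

z_0 = 0 + 0i, c = -0.3770 + 1.4410i
Iter 1: z = -0.3770 + 1.4410i, |z|^2 = 2.2186
Iter 2: z = -2.3114 + 0.3545i, |z|^2 = 5.4680
Escaped at iteration 2

Answer: no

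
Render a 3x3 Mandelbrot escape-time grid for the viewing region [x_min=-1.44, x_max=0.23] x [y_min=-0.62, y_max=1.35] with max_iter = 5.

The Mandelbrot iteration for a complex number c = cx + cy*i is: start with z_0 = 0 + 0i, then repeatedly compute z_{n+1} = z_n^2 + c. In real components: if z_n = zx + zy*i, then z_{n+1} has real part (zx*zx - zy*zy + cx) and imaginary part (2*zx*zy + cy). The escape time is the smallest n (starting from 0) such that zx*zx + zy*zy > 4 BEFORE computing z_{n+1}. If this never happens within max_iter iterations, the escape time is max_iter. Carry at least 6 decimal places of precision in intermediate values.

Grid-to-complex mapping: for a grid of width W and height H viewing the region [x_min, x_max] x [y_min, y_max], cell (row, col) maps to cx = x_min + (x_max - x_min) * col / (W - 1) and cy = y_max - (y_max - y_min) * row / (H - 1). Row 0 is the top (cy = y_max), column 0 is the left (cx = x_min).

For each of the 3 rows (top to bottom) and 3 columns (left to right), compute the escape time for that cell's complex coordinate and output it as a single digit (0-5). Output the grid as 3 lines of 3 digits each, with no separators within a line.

Answer: 222
555
355

Derivation:
(row=0, col=0): c = -1.4400 + 1.3500i → escape time 2
(row=0, col=1): c = -0.6050 + 1.3500i → escape time 2
(row=0, col=2): c = 0.2300 + 1.3500i → escape time 2
(row=1, col=0): c = -1.4400 + 0.3650i → escape time 5
(row=1, col=1): c = -0.6050 + 0.3650i → escape time 5
(row=1, col=2): c = 0.2300 + 0.3650i → escape time 5
(row=2, col=0): c = -1.4400 + -0.6200i → escape time 3
(row=2, col=1): c = -0.6050 + -0.6200i → escape time 5
(row=2, col=2): c = 0.2300 + -0.6200i → escape time 5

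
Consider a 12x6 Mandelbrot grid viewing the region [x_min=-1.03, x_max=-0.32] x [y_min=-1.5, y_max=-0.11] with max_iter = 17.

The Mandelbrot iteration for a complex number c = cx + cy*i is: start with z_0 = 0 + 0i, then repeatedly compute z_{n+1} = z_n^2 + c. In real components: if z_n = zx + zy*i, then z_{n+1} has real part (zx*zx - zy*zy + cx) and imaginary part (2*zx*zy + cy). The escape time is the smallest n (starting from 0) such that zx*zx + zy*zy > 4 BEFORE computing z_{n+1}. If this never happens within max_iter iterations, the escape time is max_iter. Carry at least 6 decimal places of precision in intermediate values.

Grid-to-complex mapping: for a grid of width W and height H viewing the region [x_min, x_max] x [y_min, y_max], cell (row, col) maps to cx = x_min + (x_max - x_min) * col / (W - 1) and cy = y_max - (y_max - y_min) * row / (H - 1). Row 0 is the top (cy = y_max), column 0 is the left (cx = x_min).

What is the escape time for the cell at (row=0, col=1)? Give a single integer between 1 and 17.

z_0 = 0 + 0i, c = -0.9655 + -0.1100i
Iter 1: z = -0.9655 + -0.1100i, |z|^2 = 0.9442
Iter 2: z = -0.0455 + 0.1024i, |z|^2 = 0.0126
Iter 3: z = -0.9739 + -0.1193i, |z|^2 = 0.9627
Iter 4: z = -0.0313 + 0.1224i, |z|^2 = 0.0160
Iter 5: z = -0.9795 + -0.1177i, |z|^2 = 0.9732
Iter 6: z = -0.0200 + 0.1205i, |z|^2 = 0.0149
Iter 7: z = -0.9796 + -0.1148i, |z|^2 = 0.9727
Iter 8: z = -0.0191 + 0.1149i, |z|^2 = 0.0136
Iter 9: z = -0.9783 + -0.1144i, |z|^2 = 0.9702
Iter 10: z = -0.0215 + 0.1138i, |z|^2 = 0.0134
Iter 11: z = -0.9779 + -0.1149i, |z|^2 = 0.9696
Iter 12: z = -0.0223 + 0.1147i, |z|^2 = 0.0137
Iter 13: z = -0.9781 + -0.1151i, |z|^2 = 0.9700
Iter 14: z = -0.0220 + 0.1152i, |z|^2 = 0.0138
Iter 15: z = -0.9782 + -0.1151i, |z|^2 = 0.9702
Iter 16: z = -0.0217 + 0.1151i, |z|^2 = 0.0137

Answer: 17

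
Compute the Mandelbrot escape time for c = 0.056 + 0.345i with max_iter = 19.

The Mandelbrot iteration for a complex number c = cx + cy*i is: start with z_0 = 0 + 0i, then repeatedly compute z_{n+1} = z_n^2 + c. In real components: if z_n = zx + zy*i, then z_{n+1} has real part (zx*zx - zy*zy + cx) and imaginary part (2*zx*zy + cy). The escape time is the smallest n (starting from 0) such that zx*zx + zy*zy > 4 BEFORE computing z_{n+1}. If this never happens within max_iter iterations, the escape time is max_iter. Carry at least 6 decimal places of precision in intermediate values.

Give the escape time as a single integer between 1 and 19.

z_0 = 0 + 0i, c = 0.0560 + 0.3450i
Iter 1: z = 0.0560 + 0.3450i, |z|^2 = 0.1222
Iter 2: z = -0.0599 + 0.3836i, |z|^2 = 0.1508
Iter 3: z = -0.0876 + 0.2990i, |z|^2 = 0.0971
Iter 4: z = -0.0258 + 0.2926i, |z|^2 = 0.0863
Iter 5: z = -0.0290 + 0.3299i, |z|^2 = 0.1097
Iter 6: z = -0.0520 + 0.3259i, |z|^2 = 0.1089
Iter 7: z = -0.0475 + 0.3111i, |z|^2 = 0.0990
Iter 8: z = -0.0385 + 0.3154i, |z|^2 = 0.1010
Iter 9: z = -0.0420 + 0.3207i, |z|^2 = 0.1046
Iter 10: z = -0.0451 + 0.3180i, |z|^2 = 0.1032
Iter 11: z = -0.0431 + 0.3163i, |z|^2 = 0.1019
Iter 12: z = -0.0422 + 0.3177i, |z|^2 = 0.1027
Iter 13: z = -0.0432 + 0.3182i, |z|^2 = 0.1031
Iter 14: z = -0.0434 + 0.3175i, |z|^2 = 0.1027
Iter 15: z = -0.0429 + 0.3175i, |z|^2 = 0.1026
Iter 16: z = -0.0429 + 0.3177i, |z|^2 = 0.1028
Iter 17: z = -0.0431 + 0.3177i, |z|^2 = 0.1028
Iter 18: z = -0.0431 + 0.3176i, |z|^2 = 0.1027

Answer: 19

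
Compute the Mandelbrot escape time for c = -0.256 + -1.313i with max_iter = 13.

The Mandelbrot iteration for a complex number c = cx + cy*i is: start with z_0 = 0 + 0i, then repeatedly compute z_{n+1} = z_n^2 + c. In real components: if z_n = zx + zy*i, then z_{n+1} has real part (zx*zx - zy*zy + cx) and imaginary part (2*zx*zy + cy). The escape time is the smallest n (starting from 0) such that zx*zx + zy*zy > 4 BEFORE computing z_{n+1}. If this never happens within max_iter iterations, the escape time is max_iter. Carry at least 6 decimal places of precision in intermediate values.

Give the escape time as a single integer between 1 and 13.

z_0 = 0 + 0i, c = -0.2560 + -1.3130i
Iter 1: z = -0.2560 + -1.3130i, |z|^2 = 1.7895
Iter 2: z = -1.9144 + -0.6407i, |z|^2 = 4.0756
Escaped at iteration 2

Answer: 2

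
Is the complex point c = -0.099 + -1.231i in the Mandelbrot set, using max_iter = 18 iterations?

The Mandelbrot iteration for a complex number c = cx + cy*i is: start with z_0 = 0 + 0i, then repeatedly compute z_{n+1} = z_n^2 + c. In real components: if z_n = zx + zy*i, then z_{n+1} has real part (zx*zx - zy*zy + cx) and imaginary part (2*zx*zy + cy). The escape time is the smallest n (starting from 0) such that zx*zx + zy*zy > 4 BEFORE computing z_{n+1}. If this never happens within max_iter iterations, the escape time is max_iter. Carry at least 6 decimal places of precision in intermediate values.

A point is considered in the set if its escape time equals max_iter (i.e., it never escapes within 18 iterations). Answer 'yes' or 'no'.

z_0 = 0 + 0i, c = -0.0990 + -1.2310i
Iter 1: z = -0.0990 + -1.2310i, |z|^2 = 1.5252
Iter 2: z = -1.6046 + -0.9873i, |z|^2 = 3.5493
Iter 3: z = 1.5009 + 1.9372i, |z|^2 = 6.0057
Escaped at iteration 3

Answer: no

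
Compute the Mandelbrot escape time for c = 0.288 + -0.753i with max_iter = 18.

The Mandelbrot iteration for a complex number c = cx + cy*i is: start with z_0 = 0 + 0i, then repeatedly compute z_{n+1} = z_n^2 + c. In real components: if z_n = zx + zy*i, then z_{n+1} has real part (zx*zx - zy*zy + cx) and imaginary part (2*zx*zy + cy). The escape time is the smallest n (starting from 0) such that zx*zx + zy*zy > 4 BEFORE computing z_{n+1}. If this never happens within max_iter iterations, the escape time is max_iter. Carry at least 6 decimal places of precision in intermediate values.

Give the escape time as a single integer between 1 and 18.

Answer: 5

Derivation:
z_0 = 0 + 0i, c = 0.2880 + -0.7530i
Iter 1: z = 0.2880 + -0.7530i, |z|^2 = 0.6500
Iter 2: z = -0.1961 + -1.1867i, |z|^2 = 1.4468
Iter 3: z = -1.0819 + -0.2876i, |z|^2 = 1.2532
Iter 4: z = 1.3757 + -0.1306i, |z|^2 = 1.9097
Iter 5: z = 2.1636 + -1.1123i, |z|^2 = 5.9183
Escaped at iteration 5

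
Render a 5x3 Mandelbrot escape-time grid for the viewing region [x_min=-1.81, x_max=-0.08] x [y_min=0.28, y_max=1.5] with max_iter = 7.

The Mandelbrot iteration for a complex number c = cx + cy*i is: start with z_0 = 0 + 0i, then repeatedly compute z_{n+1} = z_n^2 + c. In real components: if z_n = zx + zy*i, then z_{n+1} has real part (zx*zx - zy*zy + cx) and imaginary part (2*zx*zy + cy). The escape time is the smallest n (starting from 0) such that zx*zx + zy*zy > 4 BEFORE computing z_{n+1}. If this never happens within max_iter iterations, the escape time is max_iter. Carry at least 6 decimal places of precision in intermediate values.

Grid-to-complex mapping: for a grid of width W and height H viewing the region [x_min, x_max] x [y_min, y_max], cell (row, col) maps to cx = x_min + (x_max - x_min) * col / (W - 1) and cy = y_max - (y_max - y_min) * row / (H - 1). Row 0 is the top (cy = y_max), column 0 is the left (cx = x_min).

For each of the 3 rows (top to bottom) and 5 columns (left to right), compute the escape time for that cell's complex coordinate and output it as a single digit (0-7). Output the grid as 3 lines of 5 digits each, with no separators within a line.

Answer: 11222
13347
46777

Derivation:
(row=0, col=0): c = -1.8100 + 1.5000i → escape time 1
(row=0, col=1): c = -1.3775 + 1.5000i → escape time 1
(row=0, col=2): c = -0.9450 + 1.5000i → escape time 2
(row=0, col=3): c = -0.5125 + 1.5000i → escape time 2
(row=0, col=4): c = -0.0800 + 1.5000i → escape time 2
(row=1, col=0): c = -1.8100 + 0.8900i → escape time 1
(row=1, col=1): c = -1.3775 + 0.8900i → escape time 3
(row=1, col=2): c = -0.9450 + 0.8900i → escape time 3
(row=1, col=3): c = -0.5125 + 0.8900i → escape time 4
(row=1, col=4): c = -0.0800 + 0.8900i → escape time 7
(row=2, col=0): c = -1.8100 + 0.2800i → escape time 4
(row=2, col=1): c = -1.3775 + 0.2800i → escape time 6
(row=2, col=2): c = -0.9450 + 0.2800i → escape time 7
(row=2, col=3): c = -0.5125 + 0.2800i → escape time 7
(row=2, col=4): c = -0.0800 + 0.2800i → escape time 7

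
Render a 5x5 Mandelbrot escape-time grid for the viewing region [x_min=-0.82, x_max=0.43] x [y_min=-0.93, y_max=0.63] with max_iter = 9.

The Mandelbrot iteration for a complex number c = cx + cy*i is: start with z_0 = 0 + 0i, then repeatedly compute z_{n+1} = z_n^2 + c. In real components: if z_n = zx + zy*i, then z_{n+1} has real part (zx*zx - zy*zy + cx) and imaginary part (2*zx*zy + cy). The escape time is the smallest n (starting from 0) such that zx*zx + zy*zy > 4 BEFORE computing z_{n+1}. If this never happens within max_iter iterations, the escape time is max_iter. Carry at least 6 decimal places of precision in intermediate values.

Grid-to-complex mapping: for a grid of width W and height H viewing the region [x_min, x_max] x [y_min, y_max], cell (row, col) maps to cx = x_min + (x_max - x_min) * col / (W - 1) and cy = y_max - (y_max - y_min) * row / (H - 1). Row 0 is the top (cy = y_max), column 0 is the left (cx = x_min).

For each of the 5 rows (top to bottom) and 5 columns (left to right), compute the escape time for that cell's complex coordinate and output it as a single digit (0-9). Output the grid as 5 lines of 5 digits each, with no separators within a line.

(row=0, col=0): c = -0.8200 + 0.6300i → escape time 5
(row=0, col=1): c = -0.5075 + 0.6300i → escape time 9
(row=0, col=2): c = -0.1950 + 0.6300i → escape time 9
(row=0, col=3): c = 0.1175 + 0.6300i → escape time 9
(row=0, col=4): c = 0.4300 + 0.6300i → escape time 6
(row=1, col=0): c = -0.8200 + 0.2400i → escape time 9
(row=1, col=1): c = -0.5075 + 0.2400i → escape time 9
(row=1, col=2): c = -0.1950 + 0.2400i → escape time 9
(row=1, col=3): c = 0.1175 + 0.2400i → escape time 9
(row=1, col=4): c = 0.4300 + 0.2400i → escape time 9
(row=2, col=0): c = -0.8200 + -0.1500i → escape time 9
(row=2, col=1): c = -0.5075 + -0.1500i → escape time 9
(row=2, col=2): c = -0.1950 + -0.1500i → escape time 9
(row=2, col=3): c = 0.1175 + -0.1500i → escape time 9
(row=2, col=4): c = 0.4300 + -0.1500i → escape time 7
(row=3, col=0): c = -0.8200 + -0.5400i → escape time 6
(row=3, col=1): c = -0.5075 + -0.5400i → escape time 9
(row=3, col=2): c = -0.1950 + -0.5400i → escape time 9
(row=3, col=3): c = 0.1175 + -0.5400i → escape time 9
(row=3, col=4): c = 0.4300 + -0.5400i → escape time 6
(row=4, col=0): c = -0.8200 + -0.9300i → escape time 3
(row=4, col=1): c = -0.5075 + -0.9300i → escape time 4
(row=4, col=2): c = -0.1950 + -0.9300i → escape time 8
(row=4, col=3): c = 0.1175 + -0.9300i → escape time 5
(row=4, col=4): c = 0.4300 + -0.9300i → escape time 3

Answer: 59996
99999
99997
69996
34853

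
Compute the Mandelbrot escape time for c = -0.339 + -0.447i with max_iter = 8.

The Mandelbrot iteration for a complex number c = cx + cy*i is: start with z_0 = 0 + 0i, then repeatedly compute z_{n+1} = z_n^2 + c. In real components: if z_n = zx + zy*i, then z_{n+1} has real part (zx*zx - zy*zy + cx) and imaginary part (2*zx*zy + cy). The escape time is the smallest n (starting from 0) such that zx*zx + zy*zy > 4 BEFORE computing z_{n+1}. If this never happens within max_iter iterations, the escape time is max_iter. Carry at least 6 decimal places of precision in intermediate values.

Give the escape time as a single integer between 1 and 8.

z_0 = 0 + 0i, c = -0.3390 + -0.4470i
Iter 1: z = -0.3390 + -0.4470i, |z|^2 = 0.3147
Iter 2: z = -0.4239 + -0.1439i, |z|^2 = 0.2004
Iter 3: z = -0.1800 + -0.3250i, |z|^2 = 0.1380
Iter 4: z = -0.4122 + -0.3300i, |z|^2 = 0.2788
Iter 5: z = -0.2780 + -0.1750i, |z|^2 = 0.1079
Iter 6: z = -0.2923 + -0.3497i, |z|^2 = 0.2078
Iter 7: z = -0.3758 + -0.2425i, |z|^2 = 0.2001

Answer: 8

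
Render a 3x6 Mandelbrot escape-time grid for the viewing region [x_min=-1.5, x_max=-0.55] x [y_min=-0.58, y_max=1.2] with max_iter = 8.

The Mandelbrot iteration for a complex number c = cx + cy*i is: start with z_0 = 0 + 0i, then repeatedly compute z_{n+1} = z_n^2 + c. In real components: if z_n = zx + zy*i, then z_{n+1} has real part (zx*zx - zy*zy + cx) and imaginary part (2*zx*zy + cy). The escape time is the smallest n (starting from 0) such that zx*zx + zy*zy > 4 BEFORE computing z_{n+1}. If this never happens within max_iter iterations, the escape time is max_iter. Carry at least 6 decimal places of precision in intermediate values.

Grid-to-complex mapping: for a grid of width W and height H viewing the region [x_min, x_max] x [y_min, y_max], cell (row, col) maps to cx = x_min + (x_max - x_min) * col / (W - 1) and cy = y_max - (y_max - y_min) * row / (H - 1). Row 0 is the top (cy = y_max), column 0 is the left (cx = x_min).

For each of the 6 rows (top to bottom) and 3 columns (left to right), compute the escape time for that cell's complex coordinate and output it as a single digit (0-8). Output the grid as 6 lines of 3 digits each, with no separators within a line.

Answer: 233
334
358
688
588
358

Derivation:
(row=0, col=0): c = -1.5000 + 1.2000i → escape time 2
(row=0, col=1): c = -1.0250 + 1.2000i → escape time 3
(row=0, col=2): c = -0.5500 + 1.2000i → escape time 3
(row=1, col=0): c = -1.5000 + 0.8440i → escape time 3
(row=1, col=1): c = -1.0250 + 0.8440i → escape time 3
(row=1, col=2): c = -0.5500 + 0.8440i → escape time 4
(row=2, col=0): c = -1.5000 + 0.4880i → escape time 3
(row=2, col=1): c = -1.0250 + 0.4880i → escape time 5
(row=2, col=2): c = -0.5500 + 0.4880i → escape time 8
(row=3, col=0): c = -1.5000 + 0.1320i → escape time 6
(row=3, col=1): c = -1.0250 + 0.1320i → escape time 8
(row=3, col=2): c = -0.5500 + 0.1320i → escape time 8
(row=4, col=0): c = -1.5000 + -0.2240i → escape time 5
(row=4, col=1): c = -1.0250 + -0.2240i → escape time 8
(row=4, col=2): c = -0.5500 + -0.2240i → escape time 8
(row=5, col=0): c = -1.5000 + -0.5800i → escape time 3
(row=5, col=1): c = -1.0250 + -0.5800i → escape time 5
(row=5, col=2): c = -0.5500 + -0.5800i → escape time 8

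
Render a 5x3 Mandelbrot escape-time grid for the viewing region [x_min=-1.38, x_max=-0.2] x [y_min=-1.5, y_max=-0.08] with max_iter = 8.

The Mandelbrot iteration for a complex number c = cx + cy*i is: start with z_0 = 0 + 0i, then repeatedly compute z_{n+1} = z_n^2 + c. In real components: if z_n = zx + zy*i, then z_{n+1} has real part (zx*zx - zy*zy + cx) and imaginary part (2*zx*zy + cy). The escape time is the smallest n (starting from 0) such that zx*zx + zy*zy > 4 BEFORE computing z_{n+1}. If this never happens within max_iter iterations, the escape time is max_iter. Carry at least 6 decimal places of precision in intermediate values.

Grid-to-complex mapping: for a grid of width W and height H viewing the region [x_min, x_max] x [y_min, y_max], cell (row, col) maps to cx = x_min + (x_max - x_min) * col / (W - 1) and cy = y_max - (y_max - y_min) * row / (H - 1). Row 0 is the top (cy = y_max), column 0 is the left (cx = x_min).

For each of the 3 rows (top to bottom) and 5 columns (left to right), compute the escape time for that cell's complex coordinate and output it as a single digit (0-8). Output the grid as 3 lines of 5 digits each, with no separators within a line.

Answer: 88888
33468
12222

Derivation:
(row=0, col=0): c = -1.3800 + -0.0800i → escape time 8
(row=0, col=1): c = -1.0850 + -0.0800i → escape time 8
(row=0, col=2): c = -0.7900 + -0.0800i → escape time 8
(row=0, col=3): c = -0.4950 + -0.0800i → escape time 8
(row=0, col=4): c = -0.2000 + -0.0800i → escape time 8
(row=1, col=0): c = -1.3800 + -0.7900i → escape time 3
(row=1, col=1): c = -1.0850 + -0.7900i → escape time 3
(row=1, col=2): c = -0.7900 + -0.7900i → escape time 4
(row=1, col=3): c = -0.4950 + -0.7900i → escape time 6
(row=1, col=4): c = -0.2000 + -0.7900i → escape time 8
(row=2, col=0): c = -1.3800 + -1.5000i → escape time 1
(row=2, col=1): c = -1.0850 + -1.5000i → escape time 2
(row=2, col=2): c = -0.7900 + -1.5000i → escape time 2
(row=2, col=3): c = -0.4950 + -1.5000i → escape time 2
(row=2, col=4): c = -0.2000 + -1.5000i → escape time 2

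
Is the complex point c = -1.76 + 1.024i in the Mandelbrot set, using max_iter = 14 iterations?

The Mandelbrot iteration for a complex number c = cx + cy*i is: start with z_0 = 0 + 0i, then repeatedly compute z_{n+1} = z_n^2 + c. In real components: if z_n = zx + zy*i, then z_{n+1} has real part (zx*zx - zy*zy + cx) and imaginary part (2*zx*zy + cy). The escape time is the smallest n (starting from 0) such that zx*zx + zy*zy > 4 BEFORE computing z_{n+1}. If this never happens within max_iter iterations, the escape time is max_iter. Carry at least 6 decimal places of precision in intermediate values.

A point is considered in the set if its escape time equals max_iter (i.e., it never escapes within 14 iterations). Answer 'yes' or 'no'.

z_0 = 0 + 0i, c = -1.7600 + 1.0240i
Iter 1: z = -1.7600 + 1.0240i, |z|^2 = 4.1462
Escaped at iteration 1

Answer: no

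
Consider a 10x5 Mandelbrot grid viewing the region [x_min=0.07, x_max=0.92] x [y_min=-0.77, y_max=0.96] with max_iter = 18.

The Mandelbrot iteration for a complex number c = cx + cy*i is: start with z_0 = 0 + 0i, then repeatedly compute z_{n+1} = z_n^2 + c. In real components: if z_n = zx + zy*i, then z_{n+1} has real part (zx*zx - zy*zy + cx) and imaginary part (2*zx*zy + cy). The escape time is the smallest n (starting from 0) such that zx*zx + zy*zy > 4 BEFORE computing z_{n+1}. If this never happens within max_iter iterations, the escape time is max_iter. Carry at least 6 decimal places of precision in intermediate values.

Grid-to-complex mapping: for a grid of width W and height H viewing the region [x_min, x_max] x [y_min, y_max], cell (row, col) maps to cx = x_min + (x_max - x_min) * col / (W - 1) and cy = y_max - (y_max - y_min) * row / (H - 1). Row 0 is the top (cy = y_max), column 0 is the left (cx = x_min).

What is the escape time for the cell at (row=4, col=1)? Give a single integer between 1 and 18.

z_0 = 0 + 0i, c = 0.1644 + -0.7700i
Iter 1: z = 0.1644 + -0.7700i, |z|^2 = 0.6199
Iter 2: z = -0.4014 + -1.0232i, |z|^2 = 1.2082
Iter 3: z = -0.7215 + 0.0515i, |z|^2 = 0.5231
Iter 4: z = 0.6823 + -0.8443i, |z|^2 = 1.1783
Iter 5: z = -0.0829 + -1.9221i, |z|^2 = 3.7013
Iter 6: z = -3.5232 + -0.4514i, |z|^2 = 12.6164
Escaped at iteration 6

Answer: 6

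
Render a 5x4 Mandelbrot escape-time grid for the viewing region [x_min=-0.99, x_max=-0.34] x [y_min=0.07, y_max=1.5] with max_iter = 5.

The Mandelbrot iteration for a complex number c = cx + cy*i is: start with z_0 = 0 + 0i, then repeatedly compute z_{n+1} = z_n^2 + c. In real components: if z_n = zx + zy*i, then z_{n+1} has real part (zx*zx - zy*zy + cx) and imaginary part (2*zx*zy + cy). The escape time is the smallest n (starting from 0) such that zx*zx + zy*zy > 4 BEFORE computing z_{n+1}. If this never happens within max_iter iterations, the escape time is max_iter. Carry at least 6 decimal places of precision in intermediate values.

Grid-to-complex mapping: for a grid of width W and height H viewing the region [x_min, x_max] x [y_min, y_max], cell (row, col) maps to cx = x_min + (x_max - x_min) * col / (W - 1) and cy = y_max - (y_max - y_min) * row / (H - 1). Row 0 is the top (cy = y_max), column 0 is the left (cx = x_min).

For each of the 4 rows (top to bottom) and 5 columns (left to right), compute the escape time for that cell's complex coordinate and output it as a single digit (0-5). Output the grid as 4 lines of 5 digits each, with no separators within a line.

(row=0, col=0): c = -0.9900 + 1.5000i → escape time 2
(row=0, col=1): c = -0.8275 + 1.5000i → escape time 2
(row=0, col=2): c = -0.6650 + 1.5000i → escape time 2
(row=0, col=3): c = -0.5025 + 1.5000i → escape time 2
(row=0, col=4): c = -0.3400 + 1.5000i → escape time 2
(row=1, col=0): c = -0.9900 + 1.0233i → escape time 3
(row=1, col=1): c = -0.8275 + 1.0233i → escape time 3
(row=1, col=2): c = -0.6650 + 1.0233i → escape time 3
(row=1, col=3): c = -0.5025 + 1.0233i → escape time 4
(row=1, col=4): c = -0.3400 + 1.0233i → escape time 5
(row=2, col=0): c = -0.9900 + 0.5467i → escape time 5
(row=2, col=1): c = -0.8275 + 0.5467i → escape time 5
(row=2, col=2): c = -0.6650 + 0.5467i → escape time 5
(row=2, col=3): c = -0.5025 + 0.5467i → escape time 5
(row=2, col=4): c = -0.3400 + 0.5467i → escape time 5
(row=3, col=0): c = -0.9900 + 0.0700i → escape time 5
(row=3, col=1): c = -0.8275 + 0.0700i → escape time 5
(row=3, col=2): c = -0.6650 + 0.0700i → escape time 5
(row=3, col=3): c = -0.5025 + 0.0700i → escape time 5
(row=3, col=4): c = -0.3400 + 0.0700i → escape time 5

Answer: 22222
33345
55555
55555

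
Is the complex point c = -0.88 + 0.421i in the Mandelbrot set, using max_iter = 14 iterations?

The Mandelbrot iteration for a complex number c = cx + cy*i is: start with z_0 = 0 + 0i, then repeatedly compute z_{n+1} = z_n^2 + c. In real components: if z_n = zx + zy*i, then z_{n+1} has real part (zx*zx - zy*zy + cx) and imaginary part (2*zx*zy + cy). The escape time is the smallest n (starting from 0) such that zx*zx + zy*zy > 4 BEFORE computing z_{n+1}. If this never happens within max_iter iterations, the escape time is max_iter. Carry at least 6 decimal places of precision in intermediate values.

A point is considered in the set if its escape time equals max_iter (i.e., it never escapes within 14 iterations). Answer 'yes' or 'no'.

z_0 = 0 + 0i, c = -0.8800 + 0.4210i
Iter 1: z = -0.8800 + 0.4210i, |z|^2 = 0.9516
Iter 2: z = -0.2828 + -0.3200i, |z|^2 = 0.1824
Iter 3: z = -0.9024 + 0.6020i, |z|^2 = 1.1767
Iter 4: z = -0.4281 + -0.6655i, |z|^2 = 0.6261
Iter 5: z = -1.1395 + 0.9908i, |z|^2 = 2.2802
Iter 6: z = -0.5631 + -1.8371i, |z|^2 = 3.6919
Iter 7: z = -3.9378 + 2.4899i, |z|^2 = 21.7057
Escaped at iteration 7

Answer: no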